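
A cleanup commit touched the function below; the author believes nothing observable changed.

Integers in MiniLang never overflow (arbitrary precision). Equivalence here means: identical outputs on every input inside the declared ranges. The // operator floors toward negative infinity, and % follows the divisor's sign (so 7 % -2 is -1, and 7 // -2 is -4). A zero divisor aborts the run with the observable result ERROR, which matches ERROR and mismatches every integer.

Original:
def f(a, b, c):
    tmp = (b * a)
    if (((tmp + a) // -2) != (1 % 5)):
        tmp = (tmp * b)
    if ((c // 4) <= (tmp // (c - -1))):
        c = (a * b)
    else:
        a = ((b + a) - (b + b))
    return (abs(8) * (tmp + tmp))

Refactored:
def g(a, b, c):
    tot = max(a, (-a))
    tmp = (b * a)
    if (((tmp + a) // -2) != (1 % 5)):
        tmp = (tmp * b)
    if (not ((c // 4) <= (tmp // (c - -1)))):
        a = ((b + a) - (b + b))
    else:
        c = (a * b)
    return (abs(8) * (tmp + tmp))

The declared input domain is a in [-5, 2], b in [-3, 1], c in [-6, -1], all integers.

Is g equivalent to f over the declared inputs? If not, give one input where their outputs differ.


Behavior is preserved: although boolean connective usage differs, and local variable names differ, and statement counts differ, and min/max/abs usage differs, the outputs never diverge.
Spot check at a=-2, b=0, c=-6 — f: tmp=0, then (((tmp + a) // -2) != (1 % 5)) is false, then ((c // 4) <= (tmp // (c - -1))) is true, then c=0, then returns 0. g: tot=2, then tmp=0, then (((tmp + a) // -2) != (1 % 5)) is false, then (not ((c // 4) <= (tmp // (c - -1)))) is false, then c=0, then returns 0. Both give 0.
Across all 240 domain points the two functions coincide.
verdict: equivalent


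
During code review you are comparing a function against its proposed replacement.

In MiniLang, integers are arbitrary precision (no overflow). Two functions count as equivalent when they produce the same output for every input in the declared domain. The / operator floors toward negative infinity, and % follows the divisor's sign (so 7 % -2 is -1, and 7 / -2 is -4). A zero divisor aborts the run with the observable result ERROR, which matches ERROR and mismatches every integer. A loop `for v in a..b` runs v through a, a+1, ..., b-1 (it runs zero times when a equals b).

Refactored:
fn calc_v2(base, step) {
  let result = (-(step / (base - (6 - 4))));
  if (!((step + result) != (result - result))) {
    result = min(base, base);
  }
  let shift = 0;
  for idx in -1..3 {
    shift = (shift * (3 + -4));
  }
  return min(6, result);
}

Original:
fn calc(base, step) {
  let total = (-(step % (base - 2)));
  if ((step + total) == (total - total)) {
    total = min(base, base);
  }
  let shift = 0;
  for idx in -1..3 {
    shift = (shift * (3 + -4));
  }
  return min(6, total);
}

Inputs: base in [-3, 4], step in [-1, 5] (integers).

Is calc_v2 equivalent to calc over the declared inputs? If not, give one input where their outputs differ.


Take base=-3, step=-1.
calc: total := 1 | ((step + total) == (total - total)): true | total := -3 | shift := 0 | iter idx=-1: | shift := 0 | iter idx=0: | shift := 0 | iter idx=1: | shift := 0 | iter idx=2: | shift := 0 | result -3
calc_v2: result := 0 | (!((step + result) != (result - result))): false | shift := 0 | iter idx=-1: | shift := 0 | iter idx=0: | shift := 0 | iter idx=1: | shift := 0 | iter idx=2: | shift := 0 | result 0
-3 against 0: the behavior changed.
verdict: not equivalent; witness: base=-3, step=-1


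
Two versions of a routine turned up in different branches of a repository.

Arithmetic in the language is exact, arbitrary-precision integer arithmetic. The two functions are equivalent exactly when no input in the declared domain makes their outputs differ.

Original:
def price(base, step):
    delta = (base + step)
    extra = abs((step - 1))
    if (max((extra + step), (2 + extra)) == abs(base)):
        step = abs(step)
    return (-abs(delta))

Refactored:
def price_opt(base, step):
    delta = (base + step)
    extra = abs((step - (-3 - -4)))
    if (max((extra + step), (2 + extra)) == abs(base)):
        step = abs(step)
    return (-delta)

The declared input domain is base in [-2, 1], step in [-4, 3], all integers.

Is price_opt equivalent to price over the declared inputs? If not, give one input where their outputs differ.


On input base=-2, step=-4, price returns -6 while price_opt returns 6.
verdict: not equivalent; witness: base=-2, step=-4


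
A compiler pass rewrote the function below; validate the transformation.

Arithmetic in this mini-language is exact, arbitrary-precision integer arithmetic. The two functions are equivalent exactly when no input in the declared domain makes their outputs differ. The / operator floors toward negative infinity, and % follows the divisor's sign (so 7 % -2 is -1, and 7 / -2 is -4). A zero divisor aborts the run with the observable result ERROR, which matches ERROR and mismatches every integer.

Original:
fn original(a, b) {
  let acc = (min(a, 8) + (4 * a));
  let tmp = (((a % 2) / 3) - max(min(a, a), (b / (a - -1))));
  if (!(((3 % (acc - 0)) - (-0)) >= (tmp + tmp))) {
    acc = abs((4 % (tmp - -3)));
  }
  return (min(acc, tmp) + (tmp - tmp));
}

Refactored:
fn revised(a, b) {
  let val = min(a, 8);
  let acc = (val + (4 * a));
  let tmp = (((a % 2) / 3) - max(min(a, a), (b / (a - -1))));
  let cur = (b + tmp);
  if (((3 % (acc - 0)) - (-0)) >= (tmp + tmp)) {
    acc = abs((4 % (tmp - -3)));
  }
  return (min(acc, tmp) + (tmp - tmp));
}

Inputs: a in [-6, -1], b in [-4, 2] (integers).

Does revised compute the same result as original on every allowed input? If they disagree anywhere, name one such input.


Evaluate both at a=-6, b=-4.
original: acc = -30; tmp = 0; (!(((3 % (acc - 0)) - (-0)) >= (tmp + tmp))) -> true; acc = 1; return 0
revised: val = -6; acc = -30; tmp = 0; cur = -4; (((3 % (acc - 0)) - (-0)) >= (tmp + tmp)) -> false; return -30
0 against -30: the behavior changed.
verdict: not equivalent; witness: a=-6, b=-4


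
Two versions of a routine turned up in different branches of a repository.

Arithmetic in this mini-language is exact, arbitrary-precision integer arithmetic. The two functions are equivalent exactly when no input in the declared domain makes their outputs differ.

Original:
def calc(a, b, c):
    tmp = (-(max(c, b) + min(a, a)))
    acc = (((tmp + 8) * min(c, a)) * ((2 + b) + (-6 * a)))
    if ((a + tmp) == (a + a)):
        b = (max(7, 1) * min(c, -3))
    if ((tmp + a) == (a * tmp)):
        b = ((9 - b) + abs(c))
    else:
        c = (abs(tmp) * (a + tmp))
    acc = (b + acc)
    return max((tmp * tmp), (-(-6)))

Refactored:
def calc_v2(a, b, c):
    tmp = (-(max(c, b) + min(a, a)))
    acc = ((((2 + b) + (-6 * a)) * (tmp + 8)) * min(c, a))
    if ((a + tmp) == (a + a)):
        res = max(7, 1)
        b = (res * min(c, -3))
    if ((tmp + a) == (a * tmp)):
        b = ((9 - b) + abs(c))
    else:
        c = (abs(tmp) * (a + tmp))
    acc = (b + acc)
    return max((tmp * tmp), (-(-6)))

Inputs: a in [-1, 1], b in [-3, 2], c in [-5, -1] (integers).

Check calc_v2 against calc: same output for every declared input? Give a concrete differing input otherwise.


Comparing the listings, the differences include: local variable names differ; and statement counts differ.
Spot check at a=1, b=-2, c=-1 — calc: tmp=0, then acc=48, then ((a + tmp) == (a + a)) is false, then ((tmp + a) == (a * tmp)) is false, then c=0, then acc=46, then returns 6. calc_v2: tmp=0, then acc=48, then ((a + tmp) == (a + a)) is false, then ((tmp + a) == (a * tmp)) is false, then c=0, then acc=46, then returns 6. Both give 6.
Checked all 90 inputs in the declared domain: the outputs agree on every one.
verdict: equivalent


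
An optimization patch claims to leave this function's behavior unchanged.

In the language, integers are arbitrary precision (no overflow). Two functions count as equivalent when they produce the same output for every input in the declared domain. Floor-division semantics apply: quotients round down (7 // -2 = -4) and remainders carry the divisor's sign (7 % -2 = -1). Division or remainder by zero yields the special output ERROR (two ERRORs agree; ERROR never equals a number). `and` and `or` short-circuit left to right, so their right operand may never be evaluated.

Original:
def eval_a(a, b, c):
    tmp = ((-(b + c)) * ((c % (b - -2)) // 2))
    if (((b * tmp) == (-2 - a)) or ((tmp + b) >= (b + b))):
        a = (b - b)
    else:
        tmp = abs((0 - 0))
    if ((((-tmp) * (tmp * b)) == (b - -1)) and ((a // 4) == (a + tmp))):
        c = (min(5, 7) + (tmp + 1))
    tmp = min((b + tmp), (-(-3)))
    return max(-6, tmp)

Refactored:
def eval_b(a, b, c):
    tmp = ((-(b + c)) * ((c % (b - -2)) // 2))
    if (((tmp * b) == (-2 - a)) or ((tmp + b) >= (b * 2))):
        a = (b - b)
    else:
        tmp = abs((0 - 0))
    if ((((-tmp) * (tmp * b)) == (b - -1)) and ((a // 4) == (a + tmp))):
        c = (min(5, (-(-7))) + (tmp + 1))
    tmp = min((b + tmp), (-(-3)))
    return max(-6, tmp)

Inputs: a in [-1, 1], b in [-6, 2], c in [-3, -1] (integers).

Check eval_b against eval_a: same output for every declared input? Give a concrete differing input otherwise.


The two are interchangeable: constant usage differs, plus arithmetic usage differs, and every declared input agrees.
One worked example (a=0, b=-2, c=-2) — eval_a: a zero divisor aborts: ERROR; eval_b: a zero divisor aborts: ERROR; agreement on ERROR.
Every one of the 81 inputs gives matching results.
verdict: equivalent


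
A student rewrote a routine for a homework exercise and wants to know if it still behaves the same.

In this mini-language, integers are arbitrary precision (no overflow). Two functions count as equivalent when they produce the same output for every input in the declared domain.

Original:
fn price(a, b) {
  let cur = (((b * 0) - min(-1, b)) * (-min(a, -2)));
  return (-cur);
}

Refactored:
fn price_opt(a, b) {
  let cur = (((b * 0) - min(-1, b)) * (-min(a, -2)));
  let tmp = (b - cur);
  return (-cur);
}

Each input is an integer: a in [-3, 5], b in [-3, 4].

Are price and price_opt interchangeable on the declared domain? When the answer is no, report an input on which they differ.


Side by side, the visible changes include: local variable names differ; and statement counts differ; and arithmetic usage differs.
As a probe, take a=4, b=4: price runs cur=2, then returns -2; price_opt runs cur=2, then tmp=2, then returns -2; both end at -2.
Checked all 72 inputs in the declared domain: the outputs agree on every one.
verdict: equivalent


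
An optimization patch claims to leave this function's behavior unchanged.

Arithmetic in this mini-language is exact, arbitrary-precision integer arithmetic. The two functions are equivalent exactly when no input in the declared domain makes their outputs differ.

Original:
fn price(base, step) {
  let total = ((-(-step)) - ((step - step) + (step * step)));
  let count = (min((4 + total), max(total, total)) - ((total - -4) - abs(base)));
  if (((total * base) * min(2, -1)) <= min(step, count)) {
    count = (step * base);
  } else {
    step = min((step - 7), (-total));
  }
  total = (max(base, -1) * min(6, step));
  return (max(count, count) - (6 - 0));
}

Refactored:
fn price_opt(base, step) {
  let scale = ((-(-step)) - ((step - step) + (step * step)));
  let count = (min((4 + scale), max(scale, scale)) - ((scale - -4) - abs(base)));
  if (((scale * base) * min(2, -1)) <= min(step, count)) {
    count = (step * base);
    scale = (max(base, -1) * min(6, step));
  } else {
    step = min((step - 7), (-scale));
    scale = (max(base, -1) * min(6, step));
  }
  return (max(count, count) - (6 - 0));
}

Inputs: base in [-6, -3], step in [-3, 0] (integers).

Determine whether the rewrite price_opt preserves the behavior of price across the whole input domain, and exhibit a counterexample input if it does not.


This is a faithful refactor — local variable names differ, arithmetic usage differs, min/max/abs usage differs, constant usage differs, statement counts differ, but the computed results match everywhere.
Spot check at base=-5, step=-2 — price: total = -6; count = 1; (((total * base) * min(2, -1)) <= min(step, count)) -> true; count = 10; total = 2; return 4. price_opt: scale = -6; count = 1; (((scale * base) * min(2, -1)) <= min(step, count)) -> true; count = 10; scale = 2; return 4. Both give 4.
Across all 16 domain points the two functions coincide.
verdict: equivalent


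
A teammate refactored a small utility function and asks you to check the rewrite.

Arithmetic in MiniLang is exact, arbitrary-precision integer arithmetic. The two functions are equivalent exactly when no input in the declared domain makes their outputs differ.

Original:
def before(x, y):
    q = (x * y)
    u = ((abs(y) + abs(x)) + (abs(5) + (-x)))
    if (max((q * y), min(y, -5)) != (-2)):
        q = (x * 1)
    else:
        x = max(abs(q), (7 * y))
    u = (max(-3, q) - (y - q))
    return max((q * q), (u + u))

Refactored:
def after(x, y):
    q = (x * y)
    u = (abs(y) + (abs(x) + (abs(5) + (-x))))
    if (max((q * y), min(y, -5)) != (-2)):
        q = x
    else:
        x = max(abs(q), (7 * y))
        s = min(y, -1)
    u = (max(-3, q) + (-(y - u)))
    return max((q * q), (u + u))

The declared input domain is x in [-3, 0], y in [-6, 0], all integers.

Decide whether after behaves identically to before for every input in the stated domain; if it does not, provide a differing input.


Take x=-3, y=-6.
before: q becomes 18; next u becomes 17; next (max((q * y), min(y, -5)) != (-2)) evaluates to true; next q becomes -3; next u becomes 0; next final value 9
after: q becomes 18; next u becomes 17; next (max((q * y), min(y, -5)) != (-2)) evaluates to true; next q becomes -3; next u becomes 20; next final value 40
9 and 40 differ, so these are not the same function on this domain.
verdict: not equivalent; witness: x=-3, y=-6


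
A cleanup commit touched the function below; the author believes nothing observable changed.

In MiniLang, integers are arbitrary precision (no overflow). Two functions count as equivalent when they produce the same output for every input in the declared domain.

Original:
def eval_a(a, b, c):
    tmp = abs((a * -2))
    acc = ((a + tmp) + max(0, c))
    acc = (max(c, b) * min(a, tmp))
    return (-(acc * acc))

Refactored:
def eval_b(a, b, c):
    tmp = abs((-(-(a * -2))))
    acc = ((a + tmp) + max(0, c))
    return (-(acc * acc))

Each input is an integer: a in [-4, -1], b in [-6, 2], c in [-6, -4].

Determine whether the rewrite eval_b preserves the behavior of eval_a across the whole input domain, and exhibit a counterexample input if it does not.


Run the pair on a=-4, b=-6, c=-6.
eval_a: tmp becomes 8; next acc becomes 4; next acc becomes 24; next final value -576
eval_b: tmp becomes 8; next acc becomes 4; next final value -16
-576 against -16: the behavior changed.
verdict: not equivalent; witness: a=-4, b=-6, c=-6


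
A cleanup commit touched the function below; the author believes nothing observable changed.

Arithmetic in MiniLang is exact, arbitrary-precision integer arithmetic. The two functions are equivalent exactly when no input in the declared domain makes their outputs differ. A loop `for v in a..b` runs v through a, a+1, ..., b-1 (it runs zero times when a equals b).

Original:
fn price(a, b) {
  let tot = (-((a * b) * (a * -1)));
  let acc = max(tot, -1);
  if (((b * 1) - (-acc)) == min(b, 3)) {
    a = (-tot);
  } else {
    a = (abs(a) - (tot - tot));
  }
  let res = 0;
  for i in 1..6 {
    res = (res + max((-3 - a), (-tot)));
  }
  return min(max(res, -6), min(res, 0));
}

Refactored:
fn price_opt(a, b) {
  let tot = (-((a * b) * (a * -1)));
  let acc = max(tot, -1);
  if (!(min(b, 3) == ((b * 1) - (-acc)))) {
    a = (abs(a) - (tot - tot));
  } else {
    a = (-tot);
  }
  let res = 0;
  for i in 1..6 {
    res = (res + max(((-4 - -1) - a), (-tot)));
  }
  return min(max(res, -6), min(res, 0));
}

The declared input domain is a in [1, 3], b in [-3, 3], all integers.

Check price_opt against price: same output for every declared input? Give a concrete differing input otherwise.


Reading the diff, among the changes: constant usage differs, arithmetic usage differs, boolean connective usage differs.
As a probe, take a=1, b=-3: price runs tot=-3, then acc=-1, then (((b * 1) - (-acc)) == min(b, 3)) is false, then a=1, then res=0, then (i=1), then res=3, then (i=2), then res=6, then (i=3), then res=9, then (i=4), then res=12, then (i=5), then res=15, then returns 0; price_opt runs tot=-3, then acc=-1, then (!(min(b, 3) == ((b * 1) - (-acc)))) is true, then a=1, then res=0, then (i=1), then res=3, then (i=2), then res=6, then (i=3), then res=9, then (i=4), then res=12, then (i=5), then res=15, then returns 0; both end at 0.
Sweeping the whole domain (21 inputs) finds no disagreement.
verdict: equivalent


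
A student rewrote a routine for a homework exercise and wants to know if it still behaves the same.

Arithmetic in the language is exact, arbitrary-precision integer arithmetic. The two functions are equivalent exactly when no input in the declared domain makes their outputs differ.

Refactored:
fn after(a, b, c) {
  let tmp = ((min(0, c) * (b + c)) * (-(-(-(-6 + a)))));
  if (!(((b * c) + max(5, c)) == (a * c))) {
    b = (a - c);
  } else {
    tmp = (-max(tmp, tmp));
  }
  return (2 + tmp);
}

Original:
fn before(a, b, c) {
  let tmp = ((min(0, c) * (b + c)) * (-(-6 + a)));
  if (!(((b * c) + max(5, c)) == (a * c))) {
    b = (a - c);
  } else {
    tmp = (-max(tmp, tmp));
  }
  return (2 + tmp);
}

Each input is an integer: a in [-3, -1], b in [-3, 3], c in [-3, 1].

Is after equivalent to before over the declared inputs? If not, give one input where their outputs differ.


Changes here: same computation, different form; the full 105-point sweep finds no disagreement.
verdict: equivalent


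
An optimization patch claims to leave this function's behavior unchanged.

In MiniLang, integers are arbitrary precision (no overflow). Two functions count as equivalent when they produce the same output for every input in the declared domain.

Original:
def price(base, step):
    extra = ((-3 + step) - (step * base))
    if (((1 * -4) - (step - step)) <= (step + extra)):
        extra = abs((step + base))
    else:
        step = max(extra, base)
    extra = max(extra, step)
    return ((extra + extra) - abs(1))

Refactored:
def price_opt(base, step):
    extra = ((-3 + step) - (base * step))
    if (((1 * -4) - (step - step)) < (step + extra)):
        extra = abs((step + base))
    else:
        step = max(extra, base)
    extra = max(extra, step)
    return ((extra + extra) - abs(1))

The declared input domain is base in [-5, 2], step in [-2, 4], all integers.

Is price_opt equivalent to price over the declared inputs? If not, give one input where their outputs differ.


The rewrite breaks on base=1, step=-1, where the results are -1 and 1.
price: extra = -3; (((1 * -4) - (step - step)) <= (step + extra)) -> true; extra = 0; extra = 0; return -1
price_opt: extra = -3; (((1 * -4) - (step - step)) < (step + extra)) -> false; step = 1; extra = 1; return 1
verdict: not equivalent; witness: base=1, step=-1


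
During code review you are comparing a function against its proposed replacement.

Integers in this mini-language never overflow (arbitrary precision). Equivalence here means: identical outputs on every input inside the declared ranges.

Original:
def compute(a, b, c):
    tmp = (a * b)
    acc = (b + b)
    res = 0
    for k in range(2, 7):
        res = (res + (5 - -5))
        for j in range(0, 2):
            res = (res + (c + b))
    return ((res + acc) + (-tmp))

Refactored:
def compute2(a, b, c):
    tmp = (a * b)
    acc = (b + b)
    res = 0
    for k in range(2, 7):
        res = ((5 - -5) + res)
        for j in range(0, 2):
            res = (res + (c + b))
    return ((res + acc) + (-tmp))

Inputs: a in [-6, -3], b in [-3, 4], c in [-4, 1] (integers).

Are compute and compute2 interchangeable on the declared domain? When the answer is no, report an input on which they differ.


Behavior is preserved: although same computation, different form, the outputs never diverge.
One worked example (a=-4, b=-2, c=-1) — compute: tmp := 8 | acc := -4 | res := 0 | iter k=2: | res := 10 | iter j=0: | res := 7 | iter j=1: | res := 4 | iter k=3: | res := 14 | iter j=0: | res := 11 | iter j=1: | res := 8 | iter k=4: | res := 18 | iter j=0: | res := 15 | iter j=1: | res := 12 | iter k=5: | res := 22 | iter j=0: | res := 19 | iter j=1: | res := 16 | iter k=6: | res := 26 | iter j=0: | res := 23 | iter j=1: | res := 20 | result 8; compute2: tmp := 8 | acc := -4 | res := 0 | iter k=2: | res := 10 | iter j=0: | res := 7 | iter j=1: | res := 4 | iter k=3: | res := 14 | iter j=0: | res := 11 | iter j=1: | res := 8 | iter k=4: | res := 18 | iter j=0: | res := 15 | iter j=1: | res := 12 | iter k=5: | res := 22 | iter j=0: | res := 19 | iter j=1: | res := 16 | iter k=6: | res := 26 | iter j=0: | res := 23 | iter j=1: | res := 20 | result 8; agreement on 8.
Across all 192 domain points the two functions coincide.
verdict: equivalent


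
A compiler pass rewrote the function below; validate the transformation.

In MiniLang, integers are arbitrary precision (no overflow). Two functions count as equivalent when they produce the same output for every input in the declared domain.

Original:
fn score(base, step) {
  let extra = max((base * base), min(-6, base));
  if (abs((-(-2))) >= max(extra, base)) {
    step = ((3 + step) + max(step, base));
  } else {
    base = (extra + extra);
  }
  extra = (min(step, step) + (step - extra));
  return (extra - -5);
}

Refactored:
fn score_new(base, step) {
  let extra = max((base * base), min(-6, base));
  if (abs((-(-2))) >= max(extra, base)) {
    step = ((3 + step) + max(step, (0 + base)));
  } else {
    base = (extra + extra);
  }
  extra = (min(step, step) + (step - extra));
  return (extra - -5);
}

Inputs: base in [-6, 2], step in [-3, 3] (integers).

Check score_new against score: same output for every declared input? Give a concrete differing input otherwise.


Comparing the listings, the differences include: arithmetic usage differs; constant usage differs.
Tracing base=-5, step=0: score: extra=25, then (abs((-(-2))) >= max(extra, base)) is false, then base=50, then extra=-25, then returns -20 | score_new: extra=25, then (abs((-(-2))) >= max(extra, base)) is false, then base=50, then extra=-25, then returns -20 — matching result -20.
Sweeping the whole domain (63 inputs) finds no disagreement.
verdict: equivalent


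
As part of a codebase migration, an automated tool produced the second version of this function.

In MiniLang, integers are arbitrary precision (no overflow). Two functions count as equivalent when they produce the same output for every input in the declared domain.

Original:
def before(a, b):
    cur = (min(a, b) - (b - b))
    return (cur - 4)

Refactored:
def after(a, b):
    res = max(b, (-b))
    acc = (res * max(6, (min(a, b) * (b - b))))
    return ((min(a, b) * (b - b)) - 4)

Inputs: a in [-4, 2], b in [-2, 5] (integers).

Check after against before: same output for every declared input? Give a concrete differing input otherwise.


There is a counterexample at a=-4, b=-2: -8 on one side, -4 on the other.
before: cur becomes -4; next final value -8
after: res becomes 2; next acc becomes 12; next final value -4
verdict: not equivalent; witness: a=-4, b=-2


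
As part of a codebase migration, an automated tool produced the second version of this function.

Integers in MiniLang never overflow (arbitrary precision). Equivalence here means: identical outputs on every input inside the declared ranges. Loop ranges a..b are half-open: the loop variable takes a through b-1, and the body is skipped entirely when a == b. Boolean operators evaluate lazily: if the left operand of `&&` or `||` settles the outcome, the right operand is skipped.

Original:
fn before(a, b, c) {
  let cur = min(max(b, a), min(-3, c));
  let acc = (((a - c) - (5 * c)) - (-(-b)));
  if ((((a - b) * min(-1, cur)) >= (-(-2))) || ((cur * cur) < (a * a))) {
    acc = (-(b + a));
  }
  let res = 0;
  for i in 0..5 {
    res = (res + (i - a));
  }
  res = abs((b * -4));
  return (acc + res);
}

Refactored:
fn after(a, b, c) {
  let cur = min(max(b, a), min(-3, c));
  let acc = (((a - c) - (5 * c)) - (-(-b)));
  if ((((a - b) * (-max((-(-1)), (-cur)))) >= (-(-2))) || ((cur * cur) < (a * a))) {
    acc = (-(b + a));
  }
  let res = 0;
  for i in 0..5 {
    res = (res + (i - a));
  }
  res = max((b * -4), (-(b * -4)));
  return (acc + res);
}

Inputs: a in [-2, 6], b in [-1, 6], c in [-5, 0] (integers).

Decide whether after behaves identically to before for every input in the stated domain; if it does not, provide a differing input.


Comparing the listings, the differences include: constant usage differs, and arithmetic usage differs, and min/max/abs usage differs.
Tracing a=0, b=1, c=-1: before: cur := -3 | acc := 5 | ((((a - b) * min(-1, cur)) >= (-(-2))) || ((cur * cur) < (a * a))): true | acc := -1 | res := 0 | iter i=0: | res := 0 | iter i=1: | res := 1 | iter i=2: | res := 3 | iter i=3: | res := 6 | iter i=4: | res := 10 | res := 4 | result 3 | after: cur := -3 | acc := 5 | ((((a - b) * (-max((-(-1)), (-cur)))) >= (-(-2))) || ((cur * cur) < (a * a))): true | acc := -1 | res := 0 | iter i=0: | res := 0 | iter i=1: | res := 1 | iter i=2: | res := 3 | iter i=3: | res := 6 | iter i=4: | res := 10 | res := 4 | result 3 — matching result 3.
Every one of the 432 inputs gives matching results.
verdict: equivalent


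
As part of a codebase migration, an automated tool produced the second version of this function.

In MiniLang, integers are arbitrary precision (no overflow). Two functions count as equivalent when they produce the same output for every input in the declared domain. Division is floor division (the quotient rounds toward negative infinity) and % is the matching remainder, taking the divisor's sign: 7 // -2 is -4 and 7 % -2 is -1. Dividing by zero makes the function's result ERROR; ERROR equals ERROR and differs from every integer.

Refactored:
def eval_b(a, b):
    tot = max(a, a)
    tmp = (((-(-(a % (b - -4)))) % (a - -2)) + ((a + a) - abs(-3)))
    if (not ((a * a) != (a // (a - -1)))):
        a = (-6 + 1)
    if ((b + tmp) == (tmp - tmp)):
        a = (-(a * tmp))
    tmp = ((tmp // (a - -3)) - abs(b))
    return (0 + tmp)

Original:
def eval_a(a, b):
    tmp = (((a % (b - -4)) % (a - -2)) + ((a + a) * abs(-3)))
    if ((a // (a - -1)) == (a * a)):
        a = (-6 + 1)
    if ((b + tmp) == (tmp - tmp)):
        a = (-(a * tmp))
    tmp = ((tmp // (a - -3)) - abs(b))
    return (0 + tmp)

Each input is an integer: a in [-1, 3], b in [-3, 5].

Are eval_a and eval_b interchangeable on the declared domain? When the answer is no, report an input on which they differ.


Run the pair on a=0, b=-3.
eval_a: tmp becomes 0; next ((a // (a - -1)) == (a * a)) evaluates to true; next a becomes -5; next ((b + tmp) == (tmp - tmp)) evaluates to false; next tmp becomes -3; next final value -3
eval_b: tot becomes 0; next tmp becomes -3; next (not ((a * a) != (a // (a - -1)))) evaluates to true; next a becomes -5; next ((b + tmp) == (tmp - tmp)) evaluates to false; next tmp becomes -2; next final value -2
-3 and -2 differ, so these are not the same function on this domain.
verdict: not equivalent; witness: a=0, b=-3


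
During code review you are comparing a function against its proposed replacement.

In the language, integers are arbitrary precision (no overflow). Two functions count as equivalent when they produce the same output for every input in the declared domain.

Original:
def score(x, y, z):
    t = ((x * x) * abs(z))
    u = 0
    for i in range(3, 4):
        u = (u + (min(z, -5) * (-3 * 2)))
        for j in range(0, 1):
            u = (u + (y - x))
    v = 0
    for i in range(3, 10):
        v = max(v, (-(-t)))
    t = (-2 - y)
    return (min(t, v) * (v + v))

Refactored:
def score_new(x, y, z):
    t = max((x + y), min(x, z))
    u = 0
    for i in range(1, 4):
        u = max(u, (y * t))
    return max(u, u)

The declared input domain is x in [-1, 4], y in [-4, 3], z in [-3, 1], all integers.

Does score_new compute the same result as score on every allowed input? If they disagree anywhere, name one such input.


These are not equivalent — on x=-1, y=-4, z=-1 the outputs split (2 vs 4).
score: t becomes 1; next u becomes 0; next at i=3:; next u becomes 30; next at j=0:; next u becomes 27; next v becomes 0; next at i=3:; next v becomes 1; next at i=4:; next v becomes 1; next at i=5:; next v becomes 1; next at i=6:; next v becomes 1; next at i=7:; next v becomes 1; next at i=8:; next v becomes 1; next at i=9:; next v becomes 1; next t becomes 2; next final value 2
score_new: t becomes -1; next u becomes 0; next at i=1:; next u becomes 4; next at i=2:; next u becomes 4; next at i=3:; next u becomes 4; next final value 4
verdict: not equivalent; witness: x=-1, y=-4, z=-1


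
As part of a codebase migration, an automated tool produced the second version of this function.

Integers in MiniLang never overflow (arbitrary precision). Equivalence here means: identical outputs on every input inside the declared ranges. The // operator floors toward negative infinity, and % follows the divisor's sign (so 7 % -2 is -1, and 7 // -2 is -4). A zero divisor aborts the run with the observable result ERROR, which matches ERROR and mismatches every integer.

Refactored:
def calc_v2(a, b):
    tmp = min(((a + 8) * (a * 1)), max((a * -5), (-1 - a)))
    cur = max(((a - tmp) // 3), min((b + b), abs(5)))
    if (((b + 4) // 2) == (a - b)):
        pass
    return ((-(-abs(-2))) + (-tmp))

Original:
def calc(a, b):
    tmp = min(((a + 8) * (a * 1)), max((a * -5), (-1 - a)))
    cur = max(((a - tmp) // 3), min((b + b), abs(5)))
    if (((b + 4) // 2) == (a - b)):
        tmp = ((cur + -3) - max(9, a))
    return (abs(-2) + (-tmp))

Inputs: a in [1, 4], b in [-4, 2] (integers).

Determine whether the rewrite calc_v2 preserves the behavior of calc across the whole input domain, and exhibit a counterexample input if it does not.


Consider the input a=2, b=0.
calc: tmp=-3, then cur=1, then (((b + 4) // 2) == (a - b)) is true, then tmp=-11, then returns 13
calc_v2: tmp=-3, then cur=1, then (((b + 4) // 2) == (a - b)) is true, then returns 5
13 != 5, so the rewrite changes behavior.
verdict: not equivalent; witness: a=2, b=0


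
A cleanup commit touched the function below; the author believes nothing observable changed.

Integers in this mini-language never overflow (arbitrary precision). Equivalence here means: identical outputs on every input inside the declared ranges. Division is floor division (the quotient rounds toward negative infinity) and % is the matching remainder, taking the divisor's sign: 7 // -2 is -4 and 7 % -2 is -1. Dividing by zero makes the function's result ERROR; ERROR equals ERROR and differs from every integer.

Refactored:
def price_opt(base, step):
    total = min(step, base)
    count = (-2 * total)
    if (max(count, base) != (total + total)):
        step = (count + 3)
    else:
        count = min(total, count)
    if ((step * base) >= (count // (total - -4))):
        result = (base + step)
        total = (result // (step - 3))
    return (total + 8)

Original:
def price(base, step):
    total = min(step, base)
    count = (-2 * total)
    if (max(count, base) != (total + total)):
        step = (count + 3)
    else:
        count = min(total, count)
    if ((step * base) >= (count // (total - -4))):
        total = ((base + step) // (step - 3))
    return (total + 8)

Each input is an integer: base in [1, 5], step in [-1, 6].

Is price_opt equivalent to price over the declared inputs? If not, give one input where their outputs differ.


Reading the diff, among the changes: statement counts differ, and local variable names differ.
As a probe, take base=5, step=6: price runs total=5, then count=-10, then (max(count, base) != (total + total)) is true, then step=-7, then ((step * base) >= (count // (total - -4))) is false, then returns 13; price_opt runs total=5, then count=-10, then (max(count, base) != (total + total)) is true, then step=-7, then ((step * base) >= (count // (total - -4))) is false, then returns 13; both end at 13.
Across all 40 domain points the two functions coincide.
verdict: equivalent


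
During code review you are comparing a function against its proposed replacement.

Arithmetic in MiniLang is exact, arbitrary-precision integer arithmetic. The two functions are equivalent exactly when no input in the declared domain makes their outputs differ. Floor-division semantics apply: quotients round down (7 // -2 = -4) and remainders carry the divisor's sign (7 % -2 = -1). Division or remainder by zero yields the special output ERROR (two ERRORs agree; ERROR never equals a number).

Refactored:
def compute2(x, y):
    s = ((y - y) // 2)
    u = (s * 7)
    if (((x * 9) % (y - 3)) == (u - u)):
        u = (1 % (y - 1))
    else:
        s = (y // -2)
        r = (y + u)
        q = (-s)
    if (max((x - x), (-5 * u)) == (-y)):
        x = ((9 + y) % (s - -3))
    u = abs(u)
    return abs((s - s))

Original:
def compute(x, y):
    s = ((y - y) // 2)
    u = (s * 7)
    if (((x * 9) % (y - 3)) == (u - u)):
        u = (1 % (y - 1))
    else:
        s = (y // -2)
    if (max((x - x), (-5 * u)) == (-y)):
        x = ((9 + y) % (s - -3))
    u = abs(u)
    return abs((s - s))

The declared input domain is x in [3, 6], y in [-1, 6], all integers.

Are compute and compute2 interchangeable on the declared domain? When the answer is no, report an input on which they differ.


Changes here: statement counts differ; also local variable names differ; also arithmetic usage differs; the full 32-point sweep finds no disagreement.
verdict: equivalent


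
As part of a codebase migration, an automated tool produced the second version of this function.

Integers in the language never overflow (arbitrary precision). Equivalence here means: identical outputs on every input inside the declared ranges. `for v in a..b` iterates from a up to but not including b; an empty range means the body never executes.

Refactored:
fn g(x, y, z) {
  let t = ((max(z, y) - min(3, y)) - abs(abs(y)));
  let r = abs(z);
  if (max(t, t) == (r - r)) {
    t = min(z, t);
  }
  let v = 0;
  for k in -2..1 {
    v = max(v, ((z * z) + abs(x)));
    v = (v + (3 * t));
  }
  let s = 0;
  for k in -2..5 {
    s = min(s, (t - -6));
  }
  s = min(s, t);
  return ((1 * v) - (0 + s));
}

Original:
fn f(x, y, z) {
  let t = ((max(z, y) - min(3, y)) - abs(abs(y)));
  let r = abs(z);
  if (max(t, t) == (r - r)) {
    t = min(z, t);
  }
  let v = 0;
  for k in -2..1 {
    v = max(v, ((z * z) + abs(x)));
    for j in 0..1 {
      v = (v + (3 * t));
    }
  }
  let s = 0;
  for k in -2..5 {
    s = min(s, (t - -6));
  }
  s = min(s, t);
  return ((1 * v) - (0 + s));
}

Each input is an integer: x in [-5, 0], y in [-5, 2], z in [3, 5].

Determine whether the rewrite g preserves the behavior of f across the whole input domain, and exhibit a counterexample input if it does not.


The two versions differ — the changes include statement counts differ, and loop structure differs, and local variable names differ.
Tracing x=-2, y=-4, z=4: f: t = 4; r = 4; (max(t, t) == (r - r)) -> false; v = 0; [k=-2]; v = 18; [j=0]; v = 30; [k=-1]; v = 30; [j=0]; v = 42; [k=0]; v = 42; [j=0]; v = 54; s = 0; [k=-2]; s = 0; [k=-1]; s = 0; [k=0]; s = 0; [k=1]; s = 0; [k=2]; s = 0; [k=3]; s = 0; [k=4]; s = 0; s = 0; return 54 | g: t = 4; r = 4; (max(t, t) == (r - r)) -> false; v = 0; [k=-2]; v = 18; v = 30; [k=-1]; v = 30; v = 42; [k=0]; v = 42; v = 54; s = 0; [k=-2]; s = 0; [k=-1]; s = 0; [k=0]; s = 0; [k=1]; s = 0; [k=2]; s = 0; [k=3]; s = 0; [k=4]; s = 0; s = 0; return 54 — matching result 54.
Sweeping the whole domain (144 inputs) finds no disagreement.
verdict: equivalent


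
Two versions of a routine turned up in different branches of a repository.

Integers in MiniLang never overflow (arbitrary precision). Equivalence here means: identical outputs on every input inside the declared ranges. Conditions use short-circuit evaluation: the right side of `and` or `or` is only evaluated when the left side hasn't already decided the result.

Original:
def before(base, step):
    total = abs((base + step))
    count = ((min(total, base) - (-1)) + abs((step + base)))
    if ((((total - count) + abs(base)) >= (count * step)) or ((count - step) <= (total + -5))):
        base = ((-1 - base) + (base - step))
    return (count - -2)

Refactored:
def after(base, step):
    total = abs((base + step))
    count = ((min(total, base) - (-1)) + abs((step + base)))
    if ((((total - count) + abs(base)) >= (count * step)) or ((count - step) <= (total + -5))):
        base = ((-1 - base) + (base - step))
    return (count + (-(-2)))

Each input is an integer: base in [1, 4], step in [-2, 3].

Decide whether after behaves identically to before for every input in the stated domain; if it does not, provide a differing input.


The two versions differ — the changes include arithmetic usage differs.
Spot check at base=4, step=-2 — before: total=2, then count=5, then ((((total - count) + abs(base)) >= (count * step)) or ((count - step) <= (total + -5))) is true, then base=1, then returns 7. after: total=2, then count=5, then ((((total - count) + abs(base)) >= (count * step)) or ((count - step) <= (total + -5))) is true, then base=1, then returns 7. Both give 7.
An exhaustive pass over the 24 declared inputs shows identical outputs.
verdict: equivalent


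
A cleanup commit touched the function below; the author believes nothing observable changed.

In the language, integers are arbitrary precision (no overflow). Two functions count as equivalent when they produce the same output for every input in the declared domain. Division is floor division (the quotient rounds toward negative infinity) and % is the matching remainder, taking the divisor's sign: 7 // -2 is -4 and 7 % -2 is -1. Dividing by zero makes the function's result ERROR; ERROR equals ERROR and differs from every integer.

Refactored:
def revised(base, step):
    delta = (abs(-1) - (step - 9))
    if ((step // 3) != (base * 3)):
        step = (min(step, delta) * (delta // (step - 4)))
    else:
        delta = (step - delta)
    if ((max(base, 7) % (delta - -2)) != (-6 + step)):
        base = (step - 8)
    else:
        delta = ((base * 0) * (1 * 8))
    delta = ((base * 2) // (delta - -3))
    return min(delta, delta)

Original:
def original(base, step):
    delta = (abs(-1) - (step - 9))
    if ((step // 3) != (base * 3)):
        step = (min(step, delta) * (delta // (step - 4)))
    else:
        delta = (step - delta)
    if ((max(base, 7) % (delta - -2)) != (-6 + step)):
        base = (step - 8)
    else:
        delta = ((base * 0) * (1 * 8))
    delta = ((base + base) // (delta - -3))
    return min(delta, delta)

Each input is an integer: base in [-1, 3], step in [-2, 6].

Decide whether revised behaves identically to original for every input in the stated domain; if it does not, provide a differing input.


The two versions differ — the changes include constant usage differs; arithmetic usage differs.
As a probe, take base=0, step=0: original runs delta := 10 | ((step // 3) != (base * 3)): false | delta := -10 | ((max(base, 7) % (delta - -2)) != (-6 + step)): true | base := -8 | delta := 2 | result 2; revised runs delta := 10 | ((step // 3) != (base * 3)): false | delta := -10 | ((max(base, 7) % (delta - -2)) != (-6 + step)): true | base := -8 | delta := 2 | result 2; both end at 2.
Every one of the 45 inputs gives matching results.
verdict: equivalent


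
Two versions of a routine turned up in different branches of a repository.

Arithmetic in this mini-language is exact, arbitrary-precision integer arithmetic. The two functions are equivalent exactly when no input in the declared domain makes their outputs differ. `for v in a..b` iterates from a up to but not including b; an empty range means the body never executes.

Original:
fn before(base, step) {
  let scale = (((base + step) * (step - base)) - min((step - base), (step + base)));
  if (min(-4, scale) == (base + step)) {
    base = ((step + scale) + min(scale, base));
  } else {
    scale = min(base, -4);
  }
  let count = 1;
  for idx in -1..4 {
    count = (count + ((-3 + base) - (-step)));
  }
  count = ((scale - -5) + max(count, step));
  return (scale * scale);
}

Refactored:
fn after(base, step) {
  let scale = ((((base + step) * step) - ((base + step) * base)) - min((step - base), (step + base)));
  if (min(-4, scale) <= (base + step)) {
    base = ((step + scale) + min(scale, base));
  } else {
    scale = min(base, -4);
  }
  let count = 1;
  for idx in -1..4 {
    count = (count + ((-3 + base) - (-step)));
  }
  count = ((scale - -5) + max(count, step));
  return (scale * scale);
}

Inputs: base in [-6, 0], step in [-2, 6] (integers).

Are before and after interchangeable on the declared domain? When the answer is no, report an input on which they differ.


There is a counterexample at base=-6, step=-2: 36 on one side, 576 on the other.
before: scale=-24, then (min(-4, scale) == (base + step)) is false, then scale=-6, then count=1, then (idx=-1), then count=-10, then (idx=0), then count=-21, then (idx=1), then count=-32, then (idx=2), then count=-43, then (idx=3), then count=-54, then count=-3, then returns 36
after: scale=-24, then (min(-4, scale) <= (base + step)) is true, then base=-50, then count=1, then (idx=-1), then count=-54, then (idx=0), then count=-109, then (idx=1), then count=-164, then (idx=2), then count=-219, then (idx=3), then count=-274, then count=-21, then returns 576
verdict: not equivalent; witness: base=-6, step=-2
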